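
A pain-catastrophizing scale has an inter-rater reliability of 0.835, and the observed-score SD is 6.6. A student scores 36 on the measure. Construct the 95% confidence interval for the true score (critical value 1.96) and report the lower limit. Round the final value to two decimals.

The standard error of measurement is 6.6000×√(1 − 0.8350) ≃ 6.6000×0.4062 ≃ 2.6809.
Half-width = 1.96×2.6809 ≃ 5.2546
Lower limit = 36 − 5.2546 ≃ 30.7454

30.75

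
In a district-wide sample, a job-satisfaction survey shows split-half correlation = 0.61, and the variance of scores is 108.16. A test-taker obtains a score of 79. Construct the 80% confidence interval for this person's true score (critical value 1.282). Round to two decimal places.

SD = √108.16 = 10.4000
Full-length reliability (Spearman-Brown) = 2(0.61)/(1+0.61) ≈ 0.7578
The standard error of measurement is 10.4000×√(1 − 0.7578) ≈ 10.4000×0.4922 ≈ 5.1186.
Half-width = 1.282×5.1186 ≈ 6.5621
80% CI: 79 ± 6.5621 = [72.4379, 85.5621]

[72.44, 85.56]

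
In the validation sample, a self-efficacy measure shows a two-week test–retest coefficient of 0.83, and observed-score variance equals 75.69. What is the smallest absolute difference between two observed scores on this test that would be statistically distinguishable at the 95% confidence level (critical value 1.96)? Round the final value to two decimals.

SD = √75.69 = 8.70000
SEM = 8.70000 · √(1 − 0.83000) = 8.70000 · √0.17000 ≈ 8.70000 · 0.41231 ≈ 3.58710
Standard error of the difference = 3.58710·√2 ≈ 5.07293
Minimum reliable difference = 1.96 · SE_diff ≈ 1.96 · 5.07293 ≈ 9.94294

9.94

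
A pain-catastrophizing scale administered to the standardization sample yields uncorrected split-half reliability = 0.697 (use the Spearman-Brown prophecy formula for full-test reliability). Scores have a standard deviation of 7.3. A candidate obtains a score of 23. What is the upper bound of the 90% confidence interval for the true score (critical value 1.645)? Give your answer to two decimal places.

28.07

Full-length reliability (Spearman-Brown) = 2(0.697)/(1+0.697) ≈ 0.8214
The standard error of measurement is 7.3000*√(1 − 0.8214) ≈ 7.3000*0.4226 ≈ 3.0846.
Half-width = 1.645*3.0846 ≈ 5.0742
Upper bound: 23 + 5.0742 = 28.0742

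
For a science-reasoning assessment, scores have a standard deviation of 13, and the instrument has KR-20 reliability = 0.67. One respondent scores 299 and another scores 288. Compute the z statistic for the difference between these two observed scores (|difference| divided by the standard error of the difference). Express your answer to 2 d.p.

1.04

SEM = 13.0000·√(1 − 0.6700) ≈ 7.4679
SE_diff = √2 · SEM ≈ 10.5612
z = 11 / 10.5612 ≈ 1.0415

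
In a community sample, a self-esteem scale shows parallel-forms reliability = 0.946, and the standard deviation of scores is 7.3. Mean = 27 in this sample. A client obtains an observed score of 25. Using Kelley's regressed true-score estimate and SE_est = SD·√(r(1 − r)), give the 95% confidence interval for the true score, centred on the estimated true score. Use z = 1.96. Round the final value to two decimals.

T̂ = r·X + (1 − r)·M = 0.94600×25 + 0.05400×27 = 23.65000 + 1.45800 ≈ 25.10800
SE_est = 7.30000×√(0.94600×0.05400) ≈ 1.64993
CI = 25.10800 ± 1.96 × 1.64993 → [21.87414, 28.34186]

[21.87, 28.34]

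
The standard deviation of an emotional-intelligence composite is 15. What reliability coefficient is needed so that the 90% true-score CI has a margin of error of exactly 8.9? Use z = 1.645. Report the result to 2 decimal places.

SEM needed = half-width / z = 8.9/1.645 ≈ 5.4103
Required reliability = 1 − (SEM/SD)² = 1 − 0.1301 ≈ 0.8699

0.87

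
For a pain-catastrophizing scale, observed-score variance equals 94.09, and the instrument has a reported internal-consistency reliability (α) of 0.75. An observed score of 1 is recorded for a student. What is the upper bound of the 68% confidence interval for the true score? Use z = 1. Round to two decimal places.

5.85

SD = √94.09 ≈ 9.7000
SEM = 9.7000*√(1 − 0.7500) ≈ 4.8500
Half-width = 1*4.8500 ≈ 4.8500
Upper limit = 1 + 4.8500 ≈ 5.8500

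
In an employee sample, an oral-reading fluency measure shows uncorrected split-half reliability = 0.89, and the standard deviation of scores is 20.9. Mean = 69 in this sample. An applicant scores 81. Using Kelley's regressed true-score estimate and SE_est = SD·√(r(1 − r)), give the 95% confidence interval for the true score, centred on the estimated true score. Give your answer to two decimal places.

[70.71, 89.89]

Spearman-Brown: r = 2(0.89) / (1 + 0.89) = 1.780 / 1.890 ≈ 0.942
T̂ = r·X + (1 − r)·M = 0.942·81 + 0.058·69 ≈ 76.286 + 4.016 ≈ 80.302
SE_est = SD · √(r(1 − r)) = 20.900 · √0.055 ≈ 20.900 · 0.234 ≈ 4.893
CI = 80.302 ± 1.96 · 4.893 → [70.711, 89.892]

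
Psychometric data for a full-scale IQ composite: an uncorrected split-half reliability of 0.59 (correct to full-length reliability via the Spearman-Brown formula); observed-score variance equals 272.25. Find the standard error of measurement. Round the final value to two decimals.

SD = √272.25 = 16.50000
r_full = 2·0.59 / (1 + 0.59) ≃ 0.74214
SEM = 16.50000 * √(1 − 0.74214) = 16.50000 * √0.25786 ≃ 16.50000 * 0.50780 ≃ 8.37871

8.38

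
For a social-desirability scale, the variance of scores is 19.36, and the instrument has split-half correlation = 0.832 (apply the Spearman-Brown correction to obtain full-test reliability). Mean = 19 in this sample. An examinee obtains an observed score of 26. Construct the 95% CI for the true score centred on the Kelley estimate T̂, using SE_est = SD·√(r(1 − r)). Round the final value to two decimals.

SD = √19.36 = 4.400
r_full = 2·0.832 / (1 + 0.832) ≃ 0.908
T̂ = r·X + (1 − r)·M = 0.908·26 + 0.092·19 ≃ 23.616 + 1.742 ≃ 25.358
SE_est = SD · √(r(1 − r)) = 4.400 · √0.083 ≃ 4.400 · 0.289 ≃ 1.270
95% CI: 25.358 ± 2.489 ≃ (22.869, 27.847)

[22.87, 27.85]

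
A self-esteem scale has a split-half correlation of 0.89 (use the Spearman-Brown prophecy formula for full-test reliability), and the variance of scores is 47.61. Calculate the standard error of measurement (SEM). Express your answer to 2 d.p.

SD = √47.61 ≈ 6.9000
Spearman-Brown: r = 2(0.89) / (1 + 0.89) = 1.7800 / 1.8900 ≈ 0.9418
The standard error of measurement is 6.9000·√(1 − 0.9418) ≈ 6.9000·0.2412 ≈ 1.6646.

1.66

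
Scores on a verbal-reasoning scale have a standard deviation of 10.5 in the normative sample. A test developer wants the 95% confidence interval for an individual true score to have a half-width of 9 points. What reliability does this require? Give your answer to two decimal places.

0.81

SEM needed = half-width / z = 9/1.96 ≈ 4.5918
Required reliability = 1 − (SEM/SD)² = 1 − 0.1912 ≈ 0.8088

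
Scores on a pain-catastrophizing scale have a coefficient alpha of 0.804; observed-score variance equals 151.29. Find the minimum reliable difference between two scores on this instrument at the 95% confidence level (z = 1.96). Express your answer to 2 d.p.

σ = 151.29^(1/2) = 12.300
SEM = 12.300×√(1 − 0.804) ≈ 5.445
SE_diff = √2 × SEM ≈ 7.701
Minimum reliable difference = 1.96 × SE_diff ≈ 1.96 × 7.701 ≈ 15.094

15.09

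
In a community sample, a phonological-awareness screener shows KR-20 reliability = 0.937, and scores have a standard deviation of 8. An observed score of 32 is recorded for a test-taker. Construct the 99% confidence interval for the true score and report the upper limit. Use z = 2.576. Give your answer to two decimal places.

The standard error of measurement is 8.0000·√(1 − 0.9370) ≈ 8.0000·0.2510 ≈ 2.0080.
Margin = 2.576 · 2.0080 ≈ 5.1726
Upper limit = 32 + 5.1726 ≈ 37.1726

37.17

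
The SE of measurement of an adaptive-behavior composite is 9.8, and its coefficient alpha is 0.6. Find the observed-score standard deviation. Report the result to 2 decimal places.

SD = 9.8 / √(1 − 0.6) ≈ 15.495

15.50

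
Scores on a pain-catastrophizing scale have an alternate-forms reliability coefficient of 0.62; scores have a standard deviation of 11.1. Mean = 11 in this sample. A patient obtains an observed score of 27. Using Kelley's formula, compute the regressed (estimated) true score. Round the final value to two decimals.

T̂ = 0.620(27) + 0.380(11) ≈ 20.920

20.92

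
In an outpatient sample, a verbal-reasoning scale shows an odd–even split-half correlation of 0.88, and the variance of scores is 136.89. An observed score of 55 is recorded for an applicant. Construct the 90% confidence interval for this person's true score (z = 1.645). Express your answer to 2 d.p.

[50.14, 59.86]

σ = 136.89^(1/2) = 11.7000
Spearman-Brown: r = 2(0.88) / (1 + 0.88) = 1.7600 / 1.8800 ≈ 0.9362
The standard error of measurement is 11.7000*√(1 − 0.9362) ≈ 11.7000*0.2526 ≈ 2.9560.
Half-width = 1.645*2.9560 ≈ 4.8625
90% CI: 55 ± 4.8625 = [50.1375, 59.8625]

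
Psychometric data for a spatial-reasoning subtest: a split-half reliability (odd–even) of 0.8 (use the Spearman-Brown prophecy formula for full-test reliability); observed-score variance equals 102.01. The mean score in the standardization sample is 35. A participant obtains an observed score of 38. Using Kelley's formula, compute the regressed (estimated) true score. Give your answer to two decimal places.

r_full = 2·0.8 / (1 + 0.8) ≃ 0.88889
T̂ = r·X + (1 − r)·M = 0.88889×38 + 0.11111×35 ≃ 33.77778 + 3.88889 ≃ 37.66667

37.67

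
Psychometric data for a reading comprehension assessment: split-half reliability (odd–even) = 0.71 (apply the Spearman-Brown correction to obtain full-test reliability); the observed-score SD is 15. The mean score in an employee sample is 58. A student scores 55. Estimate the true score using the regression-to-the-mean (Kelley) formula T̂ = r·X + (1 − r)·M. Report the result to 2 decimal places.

r_full = 2·0.71 / (1 + 0.71) ≈ 0.830
T̂ = 0.830(55) + 0.170(58) ≈ 55.509

55.51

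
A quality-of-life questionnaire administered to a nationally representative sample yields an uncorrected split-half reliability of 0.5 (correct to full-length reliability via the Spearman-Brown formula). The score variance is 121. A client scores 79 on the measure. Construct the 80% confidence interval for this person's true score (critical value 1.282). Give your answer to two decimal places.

[70.86, 87.14]

SD = √121 = 11.00000
Spearman-Brown: r = 2(0.5) / (1 + 0.5) = 1.00000 / 1.50000 ≈ 0.66667
SEM = 11.00000 · √(1 − 0.66667) = 11.00000 · √0.33333 ≈ 11.00000 · 0.57735 ≈ 6.35085
1.282 · SEM ≈ 8.14179
Interval: (70.85821, 87.14179)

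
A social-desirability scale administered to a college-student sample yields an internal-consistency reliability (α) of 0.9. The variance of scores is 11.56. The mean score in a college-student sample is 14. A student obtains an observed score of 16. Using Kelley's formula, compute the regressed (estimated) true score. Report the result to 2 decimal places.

15.80

Estimated true score = 0.9000×16 + (1 − 0.9000)×14 ≃ 15.8000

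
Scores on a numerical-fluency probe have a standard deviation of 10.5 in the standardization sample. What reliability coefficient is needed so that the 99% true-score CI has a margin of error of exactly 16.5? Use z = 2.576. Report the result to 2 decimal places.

0.63

SEM needed = half-width / z = 16.5/2.576 ≈ 6.405
r = 1 − (6.405/10.5)² ≈ 1 − 0.372 ≈ 0.628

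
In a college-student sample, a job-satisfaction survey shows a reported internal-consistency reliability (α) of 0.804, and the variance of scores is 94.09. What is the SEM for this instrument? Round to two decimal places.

4.29

SD = √94.09 ≈ 9.7000
SEM = 9.7000 × √(1 − 0.8040) = 9.7000 × √0.1960 ≈ 9.7000 × 0.4427 ≈ 4.2944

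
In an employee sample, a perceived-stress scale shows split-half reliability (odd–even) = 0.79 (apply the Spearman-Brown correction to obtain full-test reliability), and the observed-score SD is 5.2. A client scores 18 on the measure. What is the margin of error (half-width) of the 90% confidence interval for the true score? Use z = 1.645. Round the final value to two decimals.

2.93

r_full = 2·0.79 / (1 + 0.79) ≈ 0.8827
SEM = 5.2000*√(1 − 0.8827) ≈ 1.7811
Half-width = 1.645*1.7811 ≈ 2.9299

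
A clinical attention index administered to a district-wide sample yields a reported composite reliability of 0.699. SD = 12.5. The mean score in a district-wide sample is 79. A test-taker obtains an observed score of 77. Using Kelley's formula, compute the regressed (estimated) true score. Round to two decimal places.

T̂ = r·X + (1 − r)·M = 0.699×77 + 0.301×79 = 53.823 + 23.779 ≈ 77.602

77.60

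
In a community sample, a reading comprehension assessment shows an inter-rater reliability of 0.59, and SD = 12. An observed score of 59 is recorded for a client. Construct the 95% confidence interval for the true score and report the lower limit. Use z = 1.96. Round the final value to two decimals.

43.94

SEM = 12.00000*√(1 − 0.59000) ≃ 7.68375
Margin = 1.96 * 7.68375 ≃ 15.06015
Lower limit = 59 − 15.06015 ≃ 43.93985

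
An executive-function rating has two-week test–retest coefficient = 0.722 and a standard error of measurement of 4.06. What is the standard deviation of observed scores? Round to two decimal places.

7.70

SD = SEM / √(1 − r) = 4.06 / √0.278 ≈ 4.06 / 0.527 ≈ 7.700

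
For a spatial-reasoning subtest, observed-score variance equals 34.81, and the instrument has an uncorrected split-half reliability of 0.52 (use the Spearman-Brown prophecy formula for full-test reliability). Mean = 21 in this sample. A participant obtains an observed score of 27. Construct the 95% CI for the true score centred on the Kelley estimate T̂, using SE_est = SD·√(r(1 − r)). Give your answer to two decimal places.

[19.73, 30.48]

SD = √34.81 ≈ 5.900
Full-length reliability (Spearman-Brown) = 2(0.52)/(1+0.52) ≈ 0.684
T̂ = r·X + (1 − r)·M = 0.684×27 + 0.316×21 ≈ 18.474 + 6.632 ≈ 25.105
SE_est = SD × √(r(1 − r)) = 5.900 × √0.216 ≈ 5.900 × 0.465 ≈ 2.742
CI = 25.105 ± 1.96 × 2.742 → [19.730, 30.481]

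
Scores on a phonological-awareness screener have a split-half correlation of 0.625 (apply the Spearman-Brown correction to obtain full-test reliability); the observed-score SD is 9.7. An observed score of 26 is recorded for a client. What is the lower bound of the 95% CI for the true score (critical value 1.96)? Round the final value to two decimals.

16.87

r_full = 2·0.625 / (1 + 0.625) ≈ 0.769
SEM = 9.700 × √(1 − 0.769) = 9.700 × √0.231 ≈ 9.700 × 0.480 ≈ 4.660
Margin = 1.96 × 4.660 ≈ 9.133
Lower limit = 26 − 9.133 ≈ 16.867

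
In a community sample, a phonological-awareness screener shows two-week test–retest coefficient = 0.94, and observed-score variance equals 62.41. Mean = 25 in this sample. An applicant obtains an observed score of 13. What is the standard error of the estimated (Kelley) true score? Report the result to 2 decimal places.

1.88

SD = √62.41 ≈ 7.9000
SE_est = SD × √(r(1 − r)) = 7.9000 × √0.0564 ≈ 7.9000 × 0.2375 ≈ 1.8761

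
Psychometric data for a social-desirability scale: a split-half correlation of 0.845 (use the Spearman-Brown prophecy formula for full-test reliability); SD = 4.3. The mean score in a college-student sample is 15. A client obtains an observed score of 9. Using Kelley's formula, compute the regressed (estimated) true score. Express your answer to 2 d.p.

9.50

Spearman-Brown: r = 2(0.845) / (1 + 0.845) = 1.6900 / 1.8450 ≈ 0.9160
Estimated true score = 0.9160*9 + (1 − 0.9160)*15 ≈ 9.5041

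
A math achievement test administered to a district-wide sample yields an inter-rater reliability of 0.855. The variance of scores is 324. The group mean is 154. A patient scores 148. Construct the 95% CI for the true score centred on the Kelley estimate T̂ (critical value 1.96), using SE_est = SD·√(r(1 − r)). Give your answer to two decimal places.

SD = √324 ≈ 18.0000
T̂ = 0.8550(148) + 0.1450(154) ≈ 148.8700
SE_est = 18.0000*√(0.8550*0.1450) ≈ 6.3378
CI = 148.8700 ± 1.96 * 6.3378 → [136.4479, 161.2921]

[136.45, 161.29]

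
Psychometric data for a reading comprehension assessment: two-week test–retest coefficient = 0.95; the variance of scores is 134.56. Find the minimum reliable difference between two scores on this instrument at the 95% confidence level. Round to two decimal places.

σ = 134.56^(1/2) = 11.600
The standard error of measurement is 11.600×√(1 − 0.950) ≈ 11.600×0.224 ≈ 2.594.
Standard error of the difference = 2.594·√2 ≈ 3.668
Minimum reliable difference = 1.96 × SE_diff ≈ 1.96 × 3.668 ≈ 7.190

7.19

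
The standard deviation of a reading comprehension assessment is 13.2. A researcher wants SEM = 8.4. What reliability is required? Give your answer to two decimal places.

Required reliability = 1 − (SEM/SD)² = 1 − 0.405 ≈ 0.595

0.60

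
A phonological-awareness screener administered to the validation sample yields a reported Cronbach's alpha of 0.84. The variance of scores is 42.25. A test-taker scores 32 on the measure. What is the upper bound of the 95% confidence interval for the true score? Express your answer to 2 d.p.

SD = √42.25 ≃ 6.500
SEM = 6.500 * √(1 − 0.840) = 6.500 * √0.160 ≃ 6.500 * 0.400 ≃ 2.600
Margin = 1.96 * 2.600 ≃ 5.096
Upper limit = 32 + 5.096 ≃ 37.096

37.10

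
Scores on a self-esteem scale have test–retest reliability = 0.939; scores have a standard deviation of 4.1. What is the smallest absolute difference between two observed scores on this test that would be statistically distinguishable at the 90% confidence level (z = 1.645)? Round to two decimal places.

The standard error of measurement is 4.100×√(1 − 0.939) ≃ 4.100×0.247 ≃ 1.013.
SE_diff = √2 × SEM ≃ 1.432
Minimum reliable difference = 1.645 × SE_diff ≃ 1.645 × 1.432 ≃ 2.356

2.36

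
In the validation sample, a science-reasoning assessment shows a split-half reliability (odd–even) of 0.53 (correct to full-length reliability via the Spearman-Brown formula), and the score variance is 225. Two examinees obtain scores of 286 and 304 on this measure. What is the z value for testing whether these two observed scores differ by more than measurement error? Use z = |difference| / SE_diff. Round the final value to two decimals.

1.53

σ = 225^(1/2) = 15.0000
r_full = 2·0.53 / (1 + 0.53) ≈ 0.6928
SEM = 15.0000*√(1 − 0.6928) ≈ 8.3137
SE_diff = √2 * SEM ≈ 11.7574
z = |286 − 304| / 11.7574 = 18 / 11.7574 ≈ 1.5310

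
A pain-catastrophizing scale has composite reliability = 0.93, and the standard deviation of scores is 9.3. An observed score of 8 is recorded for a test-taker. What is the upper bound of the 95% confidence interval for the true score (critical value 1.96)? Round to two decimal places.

12.82

The standard error of measurement is 9.30000*√(1 − 0.93000) ≃ 9.30000*0.26458 ≃ 2.46055.
Margin = 1.96 * 2.46055 ≃ 4.82268
Upper limit = 8 + 4.82268 ≃ 12.82268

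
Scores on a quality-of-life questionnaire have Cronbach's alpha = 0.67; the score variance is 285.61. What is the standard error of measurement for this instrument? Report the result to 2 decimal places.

9.71

SD = √285.61 = 16.90000
The standard error of measurement is 16.90000·√(1 − 0.67000) ≈ 16.90000·0.57446 ≈ 9.70831.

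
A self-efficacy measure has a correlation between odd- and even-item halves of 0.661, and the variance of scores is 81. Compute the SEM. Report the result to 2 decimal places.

SD = √81 ≈ 9.000
Full-length reliability (Spearman-Brown) = 2(0.661)/(1+0.661) ≈ 0.796
The standard error of measurement is 9.000×√(1 − 0.796) ≈ 9.000×0.452 ≈ 4.066.

4.07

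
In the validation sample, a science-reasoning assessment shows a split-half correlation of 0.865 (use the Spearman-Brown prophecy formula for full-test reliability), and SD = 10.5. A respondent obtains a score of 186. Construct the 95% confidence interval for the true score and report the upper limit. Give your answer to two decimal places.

191.54

Full-length reliability (Spearman-Brown) = 2(0.865)/(1+0.865) ≃ 0.9276
The standard error of measurement is 10.5000×√(1 − 0.9276) ≃ 10.5000×0.2690 ≃ 2.8250.
1.96 × SEM ≃ 5.5370
Upper bound: 186 + 5.5370 = 191.5370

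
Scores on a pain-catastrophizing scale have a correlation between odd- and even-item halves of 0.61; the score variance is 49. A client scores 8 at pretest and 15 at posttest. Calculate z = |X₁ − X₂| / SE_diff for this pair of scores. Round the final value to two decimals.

1.44

SD = √49 = 7.0000
r_full = 2·0.61 / (1 + 0.61) ≈ 0.7578
SEM = 7.0000 × √(1 − 0.7578) = 7.0000 × √0.2422 ≈ 7.0000 × 0.4922 ≈ 3.4452
SE_diff = √2 × SEM ≈ 4.8723
z = |8 − 15| / 4.8723 = 7 / 4.8723 ≈ 1.4367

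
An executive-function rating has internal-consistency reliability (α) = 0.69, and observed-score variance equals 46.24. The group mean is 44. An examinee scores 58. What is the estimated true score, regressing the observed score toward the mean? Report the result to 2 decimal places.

Estimated true score = 0.690×58 + (1 − 0.690)×44 ≃ 53.660

53.66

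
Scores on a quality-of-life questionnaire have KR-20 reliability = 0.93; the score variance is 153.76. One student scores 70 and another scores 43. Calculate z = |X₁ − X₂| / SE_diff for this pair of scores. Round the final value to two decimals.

5.82

SD = √153.76 = 12.4000
The standard error of measurement is 12.4000×√(1 − 0.9300) ≈ 12.4000×0.2646 ≈ 3.2807.
SE_diff = √2 × SEM ≈ 4.6397
z = |70 − 43| / 4.6397 = 27 / 4.6397 ≈ 5.8194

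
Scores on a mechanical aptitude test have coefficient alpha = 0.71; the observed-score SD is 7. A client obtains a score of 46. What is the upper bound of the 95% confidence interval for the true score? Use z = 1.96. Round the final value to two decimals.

53.39

SEM = 7.000 · √(1 − 0.710) = 7.000 · √0.290 ≃ 7.000 · 0.539 ≃ 3.770
Half-width = 1.96·3.770 ≃ 7.388
Upper bound: 46 + 7.388 = 53.388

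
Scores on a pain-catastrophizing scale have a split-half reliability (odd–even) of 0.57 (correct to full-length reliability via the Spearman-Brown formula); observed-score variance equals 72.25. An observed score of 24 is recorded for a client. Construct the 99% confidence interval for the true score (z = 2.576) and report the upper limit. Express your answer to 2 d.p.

σ = 72.25^(1/2) = 8.5000
Full-length reliability (Spearman-Brown) = 2(0.57)/(1+0.57) ≈ 0.7261
SEM = 8.5000 * √(1 − 0.7261) = 8.5000 * √0.2739 ≈ 8.5000 * 0.5233 ≈ 4.4484
2.576 * SEM ≈ 11.4591
Upper bound: 24 + 11.4591 = 35.4591

35.46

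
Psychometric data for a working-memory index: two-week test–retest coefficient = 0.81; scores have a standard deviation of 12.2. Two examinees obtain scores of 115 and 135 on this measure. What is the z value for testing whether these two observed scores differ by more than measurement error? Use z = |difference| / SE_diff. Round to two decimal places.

The standard error of measurement is 12.2000×√(1 − 0.8100) ≈ 12.2000×0.4359 ≈ 5.3179.
Standard error of the difference = 5.3179·√2 ≈ 7.5206
z = |115 − 135| / 7.5206 = 20 / 7.5206 ≈ 2.6594

2.66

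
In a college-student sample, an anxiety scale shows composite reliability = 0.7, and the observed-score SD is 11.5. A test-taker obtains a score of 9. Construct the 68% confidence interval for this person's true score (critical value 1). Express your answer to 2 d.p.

[2.70, 15.30]

The standard error of measurement is 11.5000×√(1 − 0.7000) ≃ 11.5000×0.5477 ≃ 6.2988.
1 × SEM ≃ 6.2988
CI = 9 ± 6.2988 → [2.7012, 15.2988]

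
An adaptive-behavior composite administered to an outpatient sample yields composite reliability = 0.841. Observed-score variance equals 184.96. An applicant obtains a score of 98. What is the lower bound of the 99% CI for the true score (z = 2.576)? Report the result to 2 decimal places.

SD = √184.96 ≈ 13.6000
The standard error of measurement is 13.6000*√(1 − 0.8410) ≈ 13.6000*0.3987 ≈ 5.4230.
Margin = 2.576 * 5.4230 ≈ 13.9696
Lower bound: 98 − 13.9696 = 84.0304

84.03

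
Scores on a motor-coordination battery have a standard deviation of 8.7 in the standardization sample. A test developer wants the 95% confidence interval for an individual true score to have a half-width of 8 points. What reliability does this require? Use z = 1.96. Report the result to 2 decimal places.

0.78

SEM needed = half-width / z = 8/1.96 ≈ 4.0816
r = 1 − (SEM / SD)² = 1 − (4.0816 / 8.7)² ≈ 1 − 0.2201 ≈ 0.7799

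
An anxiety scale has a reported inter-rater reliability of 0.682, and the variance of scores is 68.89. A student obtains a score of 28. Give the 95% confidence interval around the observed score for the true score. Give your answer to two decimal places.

[18.83, 37.17]

SD = √68.89 = 8.3000
The standard error of measurement is 8.3000*√(1 − 0.6820) ≃ 8.3000*0.5639 ≃ 4.6805.
Half-width = 1.96*4.6805 ≃ 9.1738
95% CI: 28 ± 9.1738 = [18.8262, 37.1738]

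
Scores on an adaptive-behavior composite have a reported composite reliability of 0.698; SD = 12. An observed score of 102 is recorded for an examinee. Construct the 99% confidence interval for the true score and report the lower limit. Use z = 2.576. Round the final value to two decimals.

The standard error of measurement is 12.0000×√(1 − 0.6980) ≈ 12.0000×0.5495 ≈ 6.5945.
Half-width = 2.576×6.5945 ≈ 16.9875
Lower limit = 102 − 16.9875 ≈ 85.0125

85.01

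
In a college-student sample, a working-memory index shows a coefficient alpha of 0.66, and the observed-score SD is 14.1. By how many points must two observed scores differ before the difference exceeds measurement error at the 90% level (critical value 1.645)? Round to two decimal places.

19.13

SEM = 14.100×√(1 − 0.660) ≃ 8.222
Standard error of the difference = 8.222·√2 ≃ 11.627
Minimum reliable difference = 1.645 × SE_diff ≃ 1.645 × 11.627 ≃ 19.127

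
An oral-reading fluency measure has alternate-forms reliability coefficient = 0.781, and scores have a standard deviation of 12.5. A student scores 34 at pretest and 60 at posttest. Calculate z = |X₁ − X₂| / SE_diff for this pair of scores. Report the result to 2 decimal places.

The standard error of measurement is 12.5000×√(1 − 0.7810) ≈ 12.5000×0.4680 ≈ 5.8497.
SE_diff = SEM × √2 ≈ 5.8497 × 1.4142 ≈ 8.2727
z = |34 − 60| / 8.2727 = 26 / 8.2727 ≈ 3.1429

3.14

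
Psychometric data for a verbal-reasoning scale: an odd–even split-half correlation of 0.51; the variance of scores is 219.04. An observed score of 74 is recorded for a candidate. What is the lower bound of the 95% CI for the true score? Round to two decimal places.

57.48

σ = 219.04^(1/2) = 14.8000
r_full = 2·0.51 / (1 + 0.51) ≃ 0.6755
SEM = 14.8000 · √(1 − 0.6755) = 14.8000 · √0.3245 ≃ 14.8000 · 0.5697 ≃ 8.4308
1.96 · SEM ≃ 16.5245
Lower limit = 74 − 16.5245 ≃ 57.4755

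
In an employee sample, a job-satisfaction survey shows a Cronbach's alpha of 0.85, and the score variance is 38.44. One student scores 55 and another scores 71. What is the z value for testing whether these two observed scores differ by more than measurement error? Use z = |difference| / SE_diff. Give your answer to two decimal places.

σ = 38.44^(1/2) = 6.2000
SEM = 6.2000×√(1 − 0.8500) ≃ 2.4012
SE_diff = √2 × SEM ≃ 3.3959
z = 16 / 3.3959 ≃ 4.7116

4.71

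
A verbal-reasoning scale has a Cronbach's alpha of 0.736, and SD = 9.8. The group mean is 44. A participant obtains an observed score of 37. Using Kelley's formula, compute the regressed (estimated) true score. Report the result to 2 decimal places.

T̂ = 0.73600(37) + 0.26400(44) ≈ 38.84800

38.85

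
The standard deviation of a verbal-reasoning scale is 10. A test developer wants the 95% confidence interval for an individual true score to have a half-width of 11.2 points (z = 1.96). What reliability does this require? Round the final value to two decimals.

0.67

SEM needed = half-width / z = 11.2/1.96 ≈ 5.714
Required reliability = 1 − (SEM/SD)² = 1 − 0.327 ≈ 0.673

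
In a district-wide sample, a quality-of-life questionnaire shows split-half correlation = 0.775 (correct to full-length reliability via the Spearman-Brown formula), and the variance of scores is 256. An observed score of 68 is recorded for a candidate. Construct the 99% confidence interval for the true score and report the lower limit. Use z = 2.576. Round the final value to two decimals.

53.33

SD = √256 = 16.000
Full-length reliability (Spearman-Brown) = 2(0.775)/(1+0.775) ≈ 0.873
SEM = 16.000 · √(1 − 0.873) = 16.000 · √0.127 ≈ 16.000 · 0.356 ≈ 5.697
Half-width = 2.576·5.697 ≈ 14.674
Lower limit = 68 − 14.674 ≈ 53.326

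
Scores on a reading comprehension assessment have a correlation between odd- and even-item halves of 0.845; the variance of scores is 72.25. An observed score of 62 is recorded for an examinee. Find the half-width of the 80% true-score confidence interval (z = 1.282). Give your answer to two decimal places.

3.16

σ = 72.25^(1/2) = 8.5000
r_full = 2·0.845 / (1 + 0.845) ≈ 0.9160
SEM = 8.5000 * √(1 − 0.9160) = 8.5000 * √0.0840 ≈ 8.5000 * 0.2898 ≈ 2.4637
Margin = 1.282 * 2.4637 ≈ 3.1585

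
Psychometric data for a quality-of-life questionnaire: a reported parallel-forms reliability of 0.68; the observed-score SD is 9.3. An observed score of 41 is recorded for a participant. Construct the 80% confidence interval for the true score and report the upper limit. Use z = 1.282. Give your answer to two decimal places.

The standard error of measurement is 9.3000*√(1 − 0.6800) ≈ 9.3000*0.5657 ≈ 5.2609.
1.282 * SEM ≈ 6.7444
Upper limit = 41 + 6.7444 ≈ 47.7444

47.74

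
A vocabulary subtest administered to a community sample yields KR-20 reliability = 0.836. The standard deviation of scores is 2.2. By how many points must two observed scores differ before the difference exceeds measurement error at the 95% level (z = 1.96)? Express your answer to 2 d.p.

2.47

The standard error of measurement is 2.200×√(1 − 0.836) ≃ 2.200×0.405 ≃ 0.891.
Standard error of the difference = 0.891·√2 ≃ 1.260
Minimum reliable difference = 1.96 × SE_diff ≃ 1.96 × 1.260 ≃ 2.470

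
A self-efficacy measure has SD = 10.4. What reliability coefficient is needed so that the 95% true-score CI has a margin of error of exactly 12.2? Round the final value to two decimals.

0.64

Required SEM = 12.2 / 1.96 ≈ 6.2245
Required reliability = 1 − (SEM/SD)² = 1 − 0.3582 ≈ 0.6418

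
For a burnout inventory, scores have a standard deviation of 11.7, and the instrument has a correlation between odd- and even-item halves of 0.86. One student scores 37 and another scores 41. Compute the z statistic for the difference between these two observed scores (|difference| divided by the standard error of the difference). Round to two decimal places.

Spearman-Brown: r = 2(0.86) / (1 + 0.86) = 1.7200 / 1.8600 ≃ 0.9247
SEM = 11.7000 * √(1 − 0.9247) = 11.7000 * √0.0753 ≃ 11.7000 * 0.2744 ≃ 3.2099
SE_diff = √2 * SEM ≃ 4.5395
z = |37 − 41| / 4.5395 = 4 / 4.5395 ≃ 0.8812

0.88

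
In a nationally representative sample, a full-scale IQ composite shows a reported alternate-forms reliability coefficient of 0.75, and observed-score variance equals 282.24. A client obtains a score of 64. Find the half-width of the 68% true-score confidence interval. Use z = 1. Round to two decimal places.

8.40

SD = √282.24 = 16.8000
The standard error of measurement is 16.8000·√(1 − 0.7500) ≈ 16.8000·0.5000 ≈ 8.4000.
1 · SEM ≈ 8.4000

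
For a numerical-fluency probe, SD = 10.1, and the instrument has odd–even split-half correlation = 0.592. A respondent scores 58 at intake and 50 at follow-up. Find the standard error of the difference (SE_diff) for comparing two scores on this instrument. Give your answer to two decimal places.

7.23

r_full = 2·0.592 / (1 + 0.592) ≃ 0.7437
The standard error of measurement is 10.1000·√(1 − 0.7437) ≃ 10.1000·0.5062 ≃ 5.1130.
SE_diff = SEM · √2 ≃ 5.1130 · 1.4142 ≃ 7.2309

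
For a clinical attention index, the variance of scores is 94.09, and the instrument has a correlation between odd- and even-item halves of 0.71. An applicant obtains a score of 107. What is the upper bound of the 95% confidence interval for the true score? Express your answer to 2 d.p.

σ = 94.09^(1/2) = 9.700
Full-length reliability (Spearman-Brown) = 2(0.71)/(1+0.71) ≈ 0.830
The standard error of measurement is 9.700×√(1 − 0.830) ≈ 9.700×0.412 ≈ 3.995.
Margin = 1.96 × 3.995 ≈ 7.829
Upper limit = 107 + 7.829 ≈ 114.829

114.83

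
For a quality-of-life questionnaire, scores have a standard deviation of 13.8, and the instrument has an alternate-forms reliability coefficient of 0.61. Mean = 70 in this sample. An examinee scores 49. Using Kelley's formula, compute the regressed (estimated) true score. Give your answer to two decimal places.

57.19

T̂ = r·X + (1 − r)·M = 0.610·49 + 0.390·70 = 29.890 + 27.300 ≈ 57.190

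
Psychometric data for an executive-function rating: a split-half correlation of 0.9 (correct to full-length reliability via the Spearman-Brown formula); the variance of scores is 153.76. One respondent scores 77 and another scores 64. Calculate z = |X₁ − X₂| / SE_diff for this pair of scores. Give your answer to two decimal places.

3.23

SD = √153.76 = 12.400
Spearman-Brown: r = 2(0.9) / (1 + 0.9) = 1.800 / 1.900 ≈ 0.947
SEM = 12.400 · √(1 − 0.947) = 12.400 · √0.053 ≈ 12.400 · 0.229 ≈ 2.845
SE_diff = SEM · √2 ≈ 2.845 · 1.414 ≈ 4.023
z = 13 / 4.023 ≈ 3.231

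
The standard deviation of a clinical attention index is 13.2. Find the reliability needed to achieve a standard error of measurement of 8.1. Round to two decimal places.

0.62

r = 1 − (SEM / SD)² = 1 − (8.100 / 13.2)² ≃ 1 − 0.377 ≃ 0.623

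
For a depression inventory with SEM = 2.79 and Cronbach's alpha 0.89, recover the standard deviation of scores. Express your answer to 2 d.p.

σ = SEM·(1 − r)^(−1/2) ≈ 2.79*3.015 ≈ 8.412

8.41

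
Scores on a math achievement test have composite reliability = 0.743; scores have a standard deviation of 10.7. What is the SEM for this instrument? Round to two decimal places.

SEM = 10.700×√(1 − 0.743) ≃ 5.424

5.42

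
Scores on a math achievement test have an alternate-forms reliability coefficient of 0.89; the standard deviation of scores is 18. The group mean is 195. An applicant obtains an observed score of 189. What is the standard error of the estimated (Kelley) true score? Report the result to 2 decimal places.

SE_est = SD × √(r(1 − r)) = 18.0000 × √0.0979 ≈ 18.0000 × 0.3129 ≈ 5.6320

5.63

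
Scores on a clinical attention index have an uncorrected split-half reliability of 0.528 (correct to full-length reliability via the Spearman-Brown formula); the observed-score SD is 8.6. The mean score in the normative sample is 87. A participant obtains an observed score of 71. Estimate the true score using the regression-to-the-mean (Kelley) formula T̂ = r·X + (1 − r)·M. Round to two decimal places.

Spearman-Brown: r = 2(0.528) / (1 + 0.528) = 1.056 / 1.528 ≈ 0.691
T̂ = 0.691(71) + 0.309(87) ≈ 75.942

75.94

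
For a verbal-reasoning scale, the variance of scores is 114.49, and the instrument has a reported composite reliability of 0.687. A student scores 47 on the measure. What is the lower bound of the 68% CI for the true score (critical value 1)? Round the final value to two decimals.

SD = √114.49 = 10.700
SEM = 10.700·√(1 − 0.687) ≈ 5.986
1 · SEM ≈ 5.986
Lower bound: 47 − 5.986 = 41.014

41.01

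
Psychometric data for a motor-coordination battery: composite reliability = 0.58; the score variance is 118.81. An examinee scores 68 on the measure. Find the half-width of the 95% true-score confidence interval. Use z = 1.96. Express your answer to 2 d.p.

13.85

SD = √118.81 = 10.9000
SEM = 10.9000 × √(1 − 0.5800) = 10.9000 × √0.4200 ≈ 10.9000 × 0.6481 ≈ 7.0640
Margin = 1.96 × 7.0640 ≈ 13.8455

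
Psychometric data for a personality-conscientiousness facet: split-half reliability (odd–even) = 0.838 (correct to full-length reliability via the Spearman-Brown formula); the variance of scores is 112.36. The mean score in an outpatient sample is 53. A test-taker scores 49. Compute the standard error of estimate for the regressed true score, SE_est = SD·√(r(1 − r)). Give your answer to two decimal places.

SD = √112.36 ≈ 10.600
Full-length reliability (Spearman-Brown) = 2(0.838)/(1+0.838) ≈ 0.912
SE_est = 10.600·√[r(1 − r)] ≈ 3.005

3.01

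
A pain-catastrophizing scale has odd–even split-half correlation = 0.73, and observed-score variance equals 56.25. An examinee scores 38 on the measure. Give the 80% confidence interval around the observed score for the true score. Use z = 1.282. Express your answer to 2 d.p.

[34.20, 41.80]

SD = √56.25 = 7.50000
Full-length reliability (Spearman-Brown) = 2(0.73)/(1+0.73) ≈ 0.84393
The standard error of measurement is 7.50000*√(1 − 0.84393) ≈ 7.50000*0.39506 ≈ 2.96292.
Margin = 1.282 * 2.96292 ≈ 3.79846
CI = 38 ± 3.79846 → [34.20154, 41.79846]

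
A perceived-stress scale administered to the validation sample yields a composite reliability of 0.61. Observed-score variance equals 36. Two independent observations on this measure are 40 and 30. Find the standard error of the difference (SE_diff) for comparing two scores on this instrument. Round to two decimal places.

5.30

SD = √36 = 6.0000
SEM = 6.0000×√(1 − 0.6100) ≈ 3.7470
SE_diff = SEM × √2 ≈ 3.7470 × 1.4142 ≈ 5.2991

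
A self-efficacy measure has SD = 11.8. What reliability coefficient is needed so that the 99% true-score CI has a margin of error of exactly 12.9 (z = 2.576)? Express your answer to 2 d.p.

0.82

SEM needed = half-width / z = 12.9/2.576 ≃ 5.008
r = 1 − (SEM / SD)² = 1 − (5.008 / 11.8)² ≃ 1 − 0.180 ≃ 0.820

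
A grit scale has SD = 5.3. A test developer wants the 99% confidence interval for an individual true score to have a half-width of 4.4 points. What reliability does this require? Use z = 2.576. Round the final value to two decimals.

0.90

SEM needed = half-width / z = 4.4/2.576 ≃ 1.708
r = 1 − (1.708/5.3)² ≃ 1 − 0.104 ≃ 0.896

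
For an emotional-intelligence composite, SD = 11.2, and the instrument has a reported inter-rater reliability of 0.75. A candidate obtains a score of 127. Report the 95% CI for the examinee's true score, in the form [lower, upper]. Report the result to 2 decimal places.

SEM = 11.200×√(1 − 0.750) ≃ 5.600
Half-width = 1.96×5.600 ≃ 10.976
95% CI: 127 ± 10.976 = [116.024, 137.976]

[116.02, 137.98]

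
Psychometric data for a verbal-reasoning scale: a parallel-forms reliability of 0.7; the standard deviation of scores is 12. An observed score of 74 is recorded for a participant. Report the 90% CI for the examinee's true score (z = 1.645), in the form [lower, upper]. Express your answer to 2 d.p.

[63.19, 84.81]

SEM = 12.000 × √(1 − 0.700) = 12.000 × √0.300 ≈ 12.000 × 0.548 ≈ 6.573
Half-width = 1.645×6.573 ≈ 10.812
CI = 74 ± 10.812 → [63.188, 84.812]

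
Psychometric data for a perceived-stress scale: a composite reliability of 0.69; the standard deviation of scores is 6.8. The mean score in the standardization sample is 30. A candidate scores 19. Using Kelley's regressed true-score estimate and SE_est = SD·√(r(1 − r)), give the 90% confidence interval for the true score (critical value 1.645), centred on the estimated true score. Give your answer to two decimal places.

[17.24, 27.58]

T̂ = 0.6900(19) + 0.3100(30) ≃ 22.4100
SE_est = SD * √(r(1 − r)) = 6.8000 * √0.2139 ≃ 6.8000 * 0.4625 ≃ 3.1450
CI = 22.4100 ± 1.645 * 3.1450 → [17.2366, 27.5834]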